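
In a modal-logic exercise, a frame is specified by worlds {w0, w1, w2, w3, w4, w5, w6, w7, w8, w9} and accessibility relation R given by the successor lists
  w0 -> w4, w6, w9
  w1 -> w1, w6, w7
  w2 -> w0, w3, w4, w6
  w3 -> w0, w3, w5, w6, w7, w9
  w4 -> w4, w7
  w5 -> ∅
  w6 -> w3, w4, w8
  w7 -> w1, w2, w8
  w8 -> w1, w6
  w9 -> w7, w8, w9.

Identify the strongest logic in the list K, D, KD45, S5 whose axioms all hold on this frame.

Serial (axiom D): no — w5 has no R-successor.
Euclidean (axiom 5): no — w0 R w4 and w0 R w6, but not w4 R w6.
Transitive (axiom 4): no — w0 R w4 and w4 R w7, but not w0 R w7.
Reflexive (axiom T): no — w0 is not related to itself.
So F validates K; D would additionally require R to be serial. The strongest is K.

K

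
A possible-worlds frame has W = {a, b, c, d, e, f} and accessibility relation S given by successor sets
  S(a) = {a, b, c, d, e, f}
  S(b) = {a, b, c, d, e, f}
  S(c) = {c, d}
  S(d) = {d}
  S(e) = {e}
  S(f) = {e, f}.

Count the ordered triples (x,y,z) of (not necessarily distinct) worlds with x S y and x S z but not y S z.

Enumerating: (a,c,a), (a,c,b), (a,c,e), (a,c,f), (a,d,a), (a,d,b), (a,d,c), (a,d,e), (a,d,f), (a,e,a), (a,e,b), (a,e,c), … and 26 more.
Total: 38.

38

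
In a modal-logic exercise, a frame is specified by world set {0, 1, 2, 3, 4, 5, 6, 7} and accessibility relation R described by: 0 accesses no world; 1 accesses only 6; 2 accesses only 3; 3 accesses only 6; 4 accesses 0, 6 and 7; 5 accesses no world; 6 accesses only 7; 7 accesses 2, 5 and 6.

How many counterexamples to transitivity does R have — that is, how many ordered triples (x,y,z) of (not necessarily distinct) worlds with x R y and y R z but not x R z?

10

Enumerating: (1,6,7), (2,3,6), (3,6,7), (4,7,2), (4,7,5), (6,7,2), (6,7,5), (6,7,6), (7,2,3), (7,6,7).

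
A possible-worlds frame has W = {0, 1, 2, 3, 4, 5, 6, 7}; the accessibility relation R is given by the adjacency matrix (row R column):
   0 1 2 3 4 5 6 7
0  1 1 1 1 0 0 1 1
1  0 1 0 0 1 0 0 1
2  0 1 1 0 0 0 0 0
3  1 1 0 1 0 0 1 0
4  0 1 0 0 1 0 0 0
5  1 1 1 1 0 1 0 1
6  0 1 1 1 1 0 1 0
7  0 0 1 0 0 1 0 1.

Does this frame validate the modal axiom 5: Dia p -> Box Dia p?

No

The schema 5 characterises exactly the Euclidean frames.
Euclidean: no — 0 R 1 and 0 R 2, but not 1 R 2.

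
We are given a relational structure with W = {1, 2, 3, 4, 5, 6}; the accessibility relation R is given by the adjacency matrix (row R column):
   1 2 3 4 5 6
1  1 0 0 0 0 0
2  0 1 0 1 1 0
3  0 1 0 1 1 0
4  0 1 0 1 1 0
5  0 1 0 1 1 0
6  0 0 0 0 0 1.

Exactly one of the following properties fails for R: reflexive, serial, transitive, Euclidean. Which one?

Reflexive: no — 3 is not related to itself.
Serial: yes — every world has a successor (e.g. 1 R 1).
Transitive: yes — every two-step R-path is closed by a direct edge.
Euclidean: yes — any two successors of a common world are R-related.
Only reflexive fails.

reflexive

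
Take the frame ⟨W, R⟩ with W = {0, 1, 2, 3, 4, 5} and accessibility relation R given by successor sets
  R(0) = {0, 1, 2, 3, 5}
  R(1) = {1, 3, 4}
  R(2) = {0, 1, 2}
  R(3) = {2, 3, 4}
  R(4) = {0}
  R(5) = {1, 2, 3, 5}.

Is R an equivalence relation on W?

Reflexive: no — 4 is not related to itself.
Symmetric: no — 0 R 1 but not 1 R 0.
Transitive: no — 0 R 1 and 1 R 4, but not 0 R 4.
So R is not an equivalence relation.

No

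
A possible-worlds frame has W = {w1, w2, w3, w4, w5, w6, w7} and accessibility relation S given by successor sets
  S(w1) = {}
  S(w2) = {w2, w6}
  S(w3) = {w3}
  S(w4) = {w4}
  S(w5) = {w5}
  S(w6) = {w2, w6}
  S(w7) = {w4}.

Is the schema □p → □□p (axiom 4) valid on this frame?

Yes

The schema 4 characterises exactly the transitive frames.
Transitive: yes — every two-step S-path is closed by a direct edge.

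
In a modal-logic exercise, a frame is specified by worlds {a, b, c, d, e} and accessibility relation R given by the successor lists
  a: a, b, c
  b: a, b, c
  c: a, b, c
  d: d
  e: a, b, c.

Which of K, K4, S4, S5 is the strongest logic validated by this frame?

K4

Transitive (axiom 4): yes — every two-step R-path is closed by a direct edge.
Reflexive (axiom T): no — e is not related to itself.
Euclidean (axiom 5): yes — any two successors of a common world are R-related.
So F validates K, K4; S4 would additionally require R to be reflexive. The strongest is K4.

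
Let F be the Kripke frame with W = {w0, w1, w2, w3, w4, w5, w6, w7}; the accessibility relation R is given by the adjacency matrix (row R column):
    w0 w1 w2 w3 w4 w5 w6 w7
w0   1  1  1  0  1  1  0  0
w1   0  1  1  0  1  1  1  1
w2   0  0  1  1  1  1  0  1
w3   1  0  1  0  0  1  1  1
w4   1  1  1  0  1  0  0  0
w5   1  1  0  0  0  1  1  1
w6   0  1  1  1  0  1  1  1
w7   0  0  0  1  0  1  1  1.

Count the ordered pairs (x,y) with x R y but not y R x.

Enumerating: (w0,w1), (w0,w2), (w1,w2), (w1,w7), (w2,w5), (w2,w7), (w3,w0), (w3,w5), (w6,w2).

9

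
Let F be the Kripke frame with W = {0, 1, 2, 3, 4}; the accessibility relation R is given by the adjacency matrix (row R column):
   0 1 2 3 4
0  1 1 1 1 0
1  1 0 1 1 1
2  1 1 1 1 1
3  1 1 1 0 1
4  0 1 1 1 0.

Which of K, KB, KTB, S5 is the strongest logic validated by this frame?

KB

Symmetric (axiom B): yes — every pair in R has its reverse in R.
Reflexive (axiom T): no — 1 is not related to itself.
Euclidean (axiom 5): no — 1 R 0 and 1 R 4, but not 0 R 4.
So F validates K, KB; KTB would additionally require R to be reflexive. The strongest is KB.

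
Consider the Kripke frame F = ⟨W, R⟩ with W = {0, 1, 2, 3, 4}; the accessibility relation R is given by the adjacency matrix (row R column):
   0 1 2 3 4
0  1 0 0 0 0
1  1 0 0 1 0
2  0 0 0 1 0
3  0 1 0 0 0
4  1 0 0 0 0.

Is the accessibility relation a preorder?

No

Reflexive: no — 1 is not related to itself.
Transitive: no — 2 R 3 and 3 R 1, but not 2 R 1.
So R is not a preorder.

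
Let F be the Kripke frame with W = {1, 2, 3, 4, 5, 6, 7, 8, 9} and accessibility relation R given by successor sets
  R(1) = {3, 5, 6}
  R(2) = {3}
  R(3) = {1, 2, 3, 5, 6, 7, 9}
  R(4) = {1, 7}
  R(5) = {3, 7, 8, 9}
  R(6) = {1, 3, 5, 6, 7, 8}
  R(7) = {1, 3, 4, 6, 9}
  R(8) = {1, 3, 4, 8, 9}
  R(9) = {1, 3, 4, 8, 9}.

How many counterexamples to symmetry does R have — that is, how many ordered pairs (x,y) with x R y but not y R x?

Enumerating: (1,5), (4,1), (5,7), (5,8), (5,9), (6,5), (6,8), (7,1), (7,9), (8,1), (8,3), (8,4), (9,1), (9,4).

14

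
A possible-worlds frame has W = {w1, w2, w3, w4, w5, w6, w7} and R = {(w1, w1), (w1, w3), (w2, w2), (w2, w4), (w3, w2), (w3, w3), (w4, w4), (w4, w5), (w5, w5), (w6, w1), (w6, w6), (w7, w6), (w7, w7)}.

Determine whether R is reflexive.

Yes

Reflexive: yes — every world is R-related to itself.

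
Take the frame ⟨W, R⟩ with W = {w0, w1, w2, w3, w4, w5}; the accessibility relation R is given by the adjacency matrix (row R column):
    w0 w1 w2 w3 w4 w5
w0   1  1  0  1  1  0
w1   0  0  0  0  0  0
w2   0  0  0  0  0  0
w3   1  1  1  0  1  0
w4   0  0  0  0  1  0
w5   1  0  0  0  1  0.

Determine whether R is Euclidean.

No

Euclidean: no — w0 R w1 and w0 R w3, but not w1 R w3.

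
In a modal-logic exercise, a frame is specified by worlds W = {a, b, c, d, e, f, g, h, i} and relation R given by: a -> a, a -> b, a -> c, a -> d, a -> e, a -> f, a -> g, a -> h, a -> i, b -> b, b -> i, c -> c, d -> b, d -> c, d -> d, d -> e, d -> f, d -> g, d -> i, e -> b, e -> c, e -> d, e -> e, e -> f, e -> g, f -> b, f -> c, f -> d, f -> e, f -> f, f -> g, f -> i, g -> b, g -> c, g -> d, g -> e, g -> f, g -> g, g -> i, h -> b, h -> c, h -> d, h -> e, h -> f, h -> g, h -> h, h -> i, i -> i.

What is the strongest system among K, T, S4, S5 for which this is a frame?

T

Reflexive (axiom T): yes — every world is R-related to itself.
Transitive (axiom 4): no — e R b and b R i, but not e R i.
Euclidean (axiom 5): no — a R b and a R c, but not b R c.
So F validates K, T; S4 would additionally require R to be transitive. The strongest is T.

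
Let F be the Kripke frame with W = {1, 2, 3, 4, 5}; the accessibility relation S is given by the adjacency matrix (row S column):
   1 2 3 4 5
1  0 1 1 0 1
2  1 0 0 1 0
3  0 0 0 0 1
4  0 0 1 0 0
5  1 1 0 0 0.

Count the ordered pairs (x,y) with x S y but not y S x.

5

Enumerating: (1,3), (2,4), (3,5), (4,3), (5,2).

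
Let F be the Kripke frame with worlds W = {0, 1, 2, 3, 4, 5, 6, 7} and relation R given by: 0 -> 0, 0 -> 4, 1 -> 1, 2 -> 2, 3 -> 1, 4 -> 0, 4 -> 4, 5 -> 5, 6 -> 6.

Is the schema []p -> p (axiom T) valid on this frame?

Axiom T corresponds to the accessibility relation being reflexive.
Reflexive: no — 3 is not related to itself.

No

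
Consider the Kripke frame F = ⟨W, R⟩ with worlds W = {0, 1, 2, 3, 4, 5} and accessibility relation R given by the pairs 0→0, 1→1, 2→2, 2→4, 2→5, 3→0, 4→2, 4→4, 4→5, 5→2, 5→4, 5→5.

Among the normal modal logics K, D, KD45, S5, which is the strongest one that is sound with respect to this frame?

Serial (axiom D): yes — every world has a successor (e.g. 0 R 0).
Euclidean (axiom 5): yes — any two successors of a common world are R-related.
Transitive (axiom 4): yes — every two-step R-path is closed by a direct edge.
Reflexive (axiom T): no — 3 is not related to itself.
So F validates K, D, KD45; S5 would additionally require R to be reflexive. The strongest is KD45.

KD45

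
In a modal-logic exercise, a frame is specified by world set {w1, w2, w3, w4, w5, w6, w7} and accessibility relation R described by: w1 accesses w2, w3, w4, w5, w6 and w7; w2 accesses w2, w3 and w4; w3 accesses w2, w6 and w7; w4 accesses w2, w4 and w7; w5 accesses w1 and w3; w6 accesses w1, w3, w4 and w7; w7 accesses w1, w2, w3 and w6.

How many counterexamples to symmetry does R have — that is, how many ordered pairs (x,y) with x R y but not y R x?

7

Enumerating: (w1,w2), (w1,w3), (w1,w4), (w4,w7), (w5,w3), (w6,w4), (w7,w2).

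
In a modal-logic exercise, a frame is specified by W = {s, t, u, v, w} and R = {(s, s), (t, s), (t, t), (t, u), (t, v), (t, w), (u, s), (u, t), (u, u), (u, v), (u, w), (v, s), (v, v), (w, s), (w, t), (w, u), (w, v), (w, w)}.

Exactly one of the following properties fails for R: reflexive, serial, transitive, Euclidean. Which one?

Euclidean

Reflexive: yes — every world is R-related to itself.
Serial: yes — every world has a successor (e.g. s R s).
Transitive: yes — every two-step R-path is closed by a direct edge.
Euclidean: no — t R s and t R u, but not s R u.
Only Euclidean fails.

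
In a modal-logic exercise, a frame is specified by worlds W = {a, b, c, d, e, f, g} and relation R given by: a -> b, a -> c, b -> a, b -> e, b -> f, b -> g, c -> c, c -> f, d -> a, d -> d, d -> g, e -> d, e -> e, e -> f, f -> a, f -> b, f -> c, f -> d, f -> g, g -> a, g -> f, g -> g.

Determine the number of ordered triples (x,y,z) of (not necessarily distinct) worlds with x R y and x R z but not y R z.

40

Enumerating: (a,b,b), (a,b,c), (a,c,b), (b,a,a), (b,a,e), (b,a,f), (b,a,g), (b,e,a), (b,e,g), (b,f,e), (b,f,f), (b,g,e), … and 28 more.
Total: 40.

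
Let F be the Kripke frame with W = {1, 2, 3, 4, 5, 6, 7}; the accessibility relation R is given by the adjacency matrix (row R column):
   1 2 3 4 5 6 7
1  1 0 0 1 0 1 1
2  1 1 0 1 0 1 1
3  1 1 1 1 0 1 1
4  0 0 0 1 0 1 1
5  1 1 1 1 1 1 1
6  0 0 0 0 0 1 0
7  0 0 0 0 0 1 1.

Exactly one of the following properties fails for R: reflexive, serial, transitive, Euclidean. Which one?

Reflexive: yes — every world is R-related to itself.
Serial: yes — every world has a successor (e.g. 1 R 1).
Transitive: yes — every two-step R-path is closed by a direct edge.
Euclidean: no — 1 R 6 and 1 R 4, but not 6 R 4.
Only Euclidean fails.

Euclidean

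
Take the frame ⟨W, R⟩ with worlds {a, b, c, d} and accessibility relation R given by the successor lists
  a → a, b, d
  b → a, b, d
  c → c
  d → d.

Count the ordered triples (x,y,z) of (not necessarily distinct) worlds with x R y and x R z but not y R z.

Enumerating: (a,d,a), (a,d,b), (b,d,a), (b,d,b).

4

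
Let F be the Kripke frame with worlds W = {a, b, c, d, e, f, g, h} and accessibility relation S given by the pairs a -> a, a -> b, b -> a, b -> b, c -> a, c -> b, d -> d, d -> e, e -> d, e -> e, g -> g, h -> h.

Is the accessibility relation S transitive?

Yes

Transitive: yes — every two-step S-path is closed by a direct edge.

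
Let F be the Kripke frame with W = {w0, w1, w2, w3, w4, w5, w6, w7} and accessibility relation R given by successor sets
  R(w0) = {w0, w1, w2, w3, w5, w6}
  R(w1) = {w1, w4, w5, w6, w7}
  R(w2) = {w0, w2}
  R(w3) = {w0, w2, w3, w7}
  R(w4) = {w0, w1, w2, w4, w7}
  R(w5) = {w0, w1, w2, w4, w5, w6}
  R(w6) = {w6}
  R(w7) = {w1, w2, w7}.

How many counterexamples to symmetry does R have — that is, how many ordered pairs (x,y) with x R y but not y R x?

Enumerating: (w0,w1), (w0,w6), (w1,w6), (w3,w2), (w3,w7), (w4,w0), (w4,w2), (w4,w7), (w5,w2), (w5,w4), (w5,w6), (w7,w2).

12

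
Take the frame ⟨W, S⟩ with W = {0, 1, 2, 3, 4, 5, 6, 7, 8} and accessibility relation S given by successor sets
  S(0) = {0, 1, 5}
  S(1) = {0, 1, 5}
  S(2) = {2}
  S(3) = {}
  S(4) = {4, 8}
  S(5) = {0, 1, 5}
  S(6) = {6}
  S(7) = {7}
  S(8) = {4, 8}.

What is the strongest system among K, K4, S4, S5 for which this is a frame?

K4

Transitive (axiom 4): yes — every two-step S-path is closed by a direct edge.
Reflexive (axiom T): no — 3 is not related to itself.
Euclidean (axiom 5): yes — any two successors of a common world are S-related.
So F validates K, K4; S4 would additionally require S to be reflexive. The strongest is K4.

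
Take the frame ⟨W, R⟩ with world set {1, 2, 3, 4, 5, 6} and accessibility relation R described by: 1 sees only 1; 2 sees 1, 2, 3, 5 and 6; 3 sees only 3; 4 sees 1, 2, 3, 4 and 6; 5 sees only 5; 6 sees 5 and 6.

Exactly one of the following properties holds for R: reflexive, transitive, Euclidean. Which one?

Reflexive: yes — every world is R-related to itself.
Transitive: no — 4 R 2 and 2 R 5, but not 4 R 5.
Euclidean: no — 2 R 1 and 2 R 3, but not 1 R 3.
Only reflexive holds.

reflexive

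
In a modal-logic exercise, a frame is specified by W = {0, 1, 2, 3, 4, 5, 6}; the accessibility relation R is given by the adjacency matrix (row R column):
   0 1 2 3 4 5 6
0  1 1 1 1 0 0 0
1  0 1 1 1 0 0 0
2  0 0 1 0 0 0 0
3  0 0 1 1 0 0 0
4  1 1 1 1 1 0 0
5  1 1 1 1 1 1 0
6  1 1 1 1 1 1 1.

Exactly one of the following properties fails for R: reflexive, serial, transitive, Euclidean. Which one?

Reflexive: yes — every world is R-related to itself.
Serial: yes — every world has a successor (e.g. 0 R 0).
Transitive: yes — every two-step R-path is closed by a direct edge.
Euclidean: no — 0 R 2 and 0 R 1, but not 2 R 1.
Only Euclidean fails.

Euclidean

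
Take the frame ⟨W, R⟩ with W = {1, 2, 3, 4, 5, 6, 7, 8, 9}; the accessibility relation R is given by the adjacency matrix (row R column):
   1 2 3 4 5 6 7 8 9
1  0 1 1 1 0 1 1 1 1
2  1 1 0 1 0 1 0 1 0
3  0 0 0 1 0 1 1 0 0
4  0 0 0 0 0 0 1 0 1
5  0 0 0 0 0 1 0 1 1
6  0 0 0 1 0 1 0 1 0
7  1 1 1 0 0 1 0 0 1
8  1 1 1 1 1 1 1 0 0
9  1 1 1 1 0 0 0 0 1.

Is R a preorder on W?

Reflexive: no — 1 is not related to itself.
Transitive: no — 1 R 8 and 8 R 5, but not 1 R 5.
So R is not a preorder.

No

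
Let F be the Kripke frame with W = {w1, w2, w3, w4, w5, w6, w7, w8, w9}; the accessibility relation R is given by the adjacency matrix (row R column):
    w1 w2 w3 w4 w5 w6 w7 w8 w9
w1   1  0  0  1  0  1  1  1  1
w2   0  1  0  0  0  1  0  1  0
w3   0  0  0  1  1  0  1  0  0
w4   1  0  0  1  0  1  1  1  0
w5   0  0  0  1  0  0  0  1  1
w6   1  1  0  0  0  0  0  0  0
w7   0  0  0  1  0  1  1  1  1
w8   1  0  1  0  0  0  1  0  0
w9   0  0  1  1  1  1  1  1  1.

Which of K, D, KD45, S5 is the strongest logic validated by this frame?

D

Serial (axiom D): yes — every world has a successor (e.g. w1 R w1).
Euclidean (axiom 5): no — w1 R w4 and w1 R w9, but not w4 R w9.
Transitive (axiom 4): no — w1 R w6 and w6 R w2, but not w1 R w2.
Reflexive (axiom T): no — w3 is not related to itself.
So F validates K, D; KD45 would additionally require R to be Euclidean and transitive. The strongest is D.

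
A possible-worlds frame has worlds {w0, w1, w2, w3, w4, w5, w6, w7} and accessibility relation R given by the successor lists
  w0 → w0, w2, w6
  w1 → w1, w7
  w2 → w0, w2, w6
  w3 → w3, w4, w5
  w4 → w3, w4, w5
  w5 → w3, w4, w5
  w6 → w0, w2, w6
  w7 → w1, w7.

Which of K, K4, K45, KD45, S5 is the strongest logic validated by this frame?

S5

Transitive (axiom 4): yes — every two-step R-path is closed by a direct edge.
Euclidean (axiom 5): yes — any two successors of a common world are R-related.
Serial (axiom D): yes — every world has a successor (e.g. w0 R w0).
Reflexive (axiom T): yes — every world is R-related to itself.
So F validates K, K4, K45, KD45, S5. The strongest is S5.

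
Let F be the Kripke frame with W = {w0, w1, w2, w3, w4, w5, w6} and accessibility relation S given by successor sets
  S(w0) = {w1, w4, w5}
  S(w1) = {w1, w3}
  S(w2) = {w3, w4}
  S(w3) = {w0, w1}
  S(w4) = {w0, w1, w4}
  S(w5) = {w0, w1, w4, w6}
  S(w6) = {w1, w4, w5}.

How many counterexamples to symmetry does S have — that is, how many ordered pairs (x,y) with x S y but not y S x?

9

Enumerating: (w0,w1), (w2,w3), (w2,w4), (w3,w0), (w4,w1), (w5,w1), (w5,w4), (w6,w1), (w6,w4).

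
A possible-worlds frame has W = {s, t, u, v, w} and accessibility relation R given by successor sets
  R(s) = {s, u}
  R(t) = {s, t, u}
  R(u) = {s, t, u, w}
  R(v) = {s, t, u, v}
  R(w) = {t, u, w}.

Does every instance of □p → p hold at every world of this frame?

The schema T characterises exactly the reflexive frames.
Reflexive: yes — every world is R-related to itself.

Yes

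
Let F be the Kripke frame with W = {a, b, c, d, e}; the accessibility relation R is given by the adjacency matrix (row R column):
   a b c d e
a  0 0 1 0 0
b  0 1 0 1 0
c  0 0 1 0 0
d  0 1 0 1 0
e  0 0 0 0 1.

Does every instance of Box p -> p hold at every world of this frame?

The schema T characterises exactly the reflexive frames.
Reflexive: no — a is not related to itself.

No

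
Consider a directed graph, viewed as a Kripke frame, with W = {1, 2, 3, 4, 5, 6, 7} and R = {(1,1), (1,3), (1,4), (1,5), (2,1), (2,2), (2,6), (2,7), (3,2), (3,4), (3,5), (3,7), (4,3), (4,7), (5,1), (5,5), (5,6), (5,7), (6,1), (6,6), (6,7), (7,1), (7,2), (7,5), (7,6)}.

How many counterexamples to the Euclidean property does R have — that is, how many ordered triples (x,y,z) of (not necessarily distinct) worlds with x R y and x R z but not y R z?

37

Enumerating: (1,3,1), (1,3,3), (1,4,1), (1,4,4), (1,4,5), (1,5,3), (1,5,4), (2,1,2), (2,1,6), (2,1,7), (2,6,2), (2,7,7), … and 25 more.
Total: 37.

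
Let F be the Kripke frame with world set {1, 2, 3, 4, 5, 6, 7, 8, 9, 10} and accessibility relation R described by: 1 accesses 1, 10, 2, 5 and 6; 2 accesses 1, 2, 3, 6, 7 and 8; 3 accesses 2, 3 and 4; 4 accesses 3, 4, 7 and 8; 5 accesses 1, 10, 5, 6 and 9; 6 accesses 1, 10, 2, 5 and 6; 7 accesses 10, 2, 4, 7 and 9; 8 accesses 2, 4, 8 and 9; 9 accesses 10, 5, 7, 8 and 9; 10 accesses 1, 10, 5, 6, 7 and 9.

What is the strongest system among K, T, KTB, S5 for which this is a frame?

KTB

Reflexive (axiom T): yes — every world is R-related to itself.
Symmetric (axiom B): yes — every pair in R has its reverse in R.
Euclidean (axiom 5): no — 1 R 10 and 1 R 2, but not 10 R 2.
So F validates K, T, KTB; S5 would additionally require R to be Euclidean. The strongest is KTB.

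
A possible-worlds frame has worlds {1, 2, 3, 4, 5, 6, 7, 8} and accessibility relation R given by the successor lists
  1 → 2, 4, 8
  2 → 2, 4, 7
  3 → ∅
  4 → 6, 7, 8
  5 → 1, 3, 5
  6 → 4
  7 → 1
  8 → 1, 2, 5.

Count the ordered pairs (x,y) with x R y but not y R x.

Enumerating: (1,2), (1,4), (2,4), (2,7), (4,7), (4,8), (5,1), (5,3), (7,1), (8,2), (8,5).

11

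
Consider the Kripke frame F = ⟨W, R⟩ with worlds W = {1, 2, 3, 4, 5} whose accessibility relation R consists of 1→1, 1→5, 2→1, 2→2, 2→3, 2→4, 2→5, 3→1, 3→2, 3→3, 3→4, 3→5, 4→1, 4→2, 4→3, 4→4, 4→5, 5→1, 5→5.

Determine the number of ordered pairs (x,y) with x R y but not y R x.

Enumerating: (2,1), (2,5), (3,1), (3,5), (4,1), (4,5).

6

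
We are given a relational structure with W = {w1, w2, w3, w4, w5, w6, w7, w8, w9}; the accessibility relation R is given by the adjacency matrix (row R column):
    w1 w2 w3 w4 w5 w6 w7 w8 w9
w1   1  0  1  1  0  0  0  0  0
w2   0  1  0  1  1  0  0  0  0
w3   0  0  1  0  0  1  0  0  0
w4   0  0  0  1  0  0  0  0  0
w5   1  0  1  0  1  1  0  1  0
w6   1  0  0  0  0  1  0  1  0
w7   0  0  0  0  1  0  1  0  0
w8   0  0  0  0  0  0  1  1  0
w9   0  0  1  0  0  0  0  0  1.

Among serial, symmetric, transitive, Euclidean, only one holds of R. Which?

serial

Serial: yes — every world has a successor (e.g. w1 R w1).
Symmetric: no — w1 R w3 but not w3 R w1.
Transitive: no — w1 R w3 and w3 R w6, but not w1 R w6.
Euclidean: no — w1 R w3 and w1 R w4, but not w3 R w4.
Only serial holds.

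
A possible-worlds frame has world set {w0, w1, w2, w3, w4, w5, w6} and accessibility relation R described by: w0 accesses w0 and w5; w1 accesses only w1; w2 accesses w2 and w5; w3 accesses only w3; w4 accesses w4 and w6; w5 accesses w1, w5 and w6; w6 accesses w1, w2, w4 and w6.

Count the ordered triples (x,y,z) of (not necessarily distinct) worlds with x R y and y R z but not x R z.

Enumerating: (w0,w5,w1), (w0,w5,w6), (w2,w5,w1), (w2,w5,w6), (w4,w6,w1), (w4,w6,w2), (w5,w6,w2), (w5,w6,w4), (w6,w2,w5).

9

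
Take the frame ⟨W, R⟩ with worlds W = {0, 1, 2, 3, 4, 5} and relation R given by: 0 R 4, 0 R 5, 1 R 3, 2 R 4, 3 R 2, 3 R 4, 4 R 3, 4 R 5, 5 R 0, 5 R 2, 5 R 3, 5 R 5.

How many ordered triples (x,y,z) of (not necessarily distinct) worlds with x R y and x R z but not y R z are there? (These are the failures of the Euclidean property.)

19

Enumerating: (0,4,4), (0,5,4), (1,3,3), (2,4,4), (3,2,2), (3,4,2), (3,4,4), (4,3,3), (4,3,5), (5,0,0), (5,0,2), (5,0,3), … and 7 more.
Total: 19.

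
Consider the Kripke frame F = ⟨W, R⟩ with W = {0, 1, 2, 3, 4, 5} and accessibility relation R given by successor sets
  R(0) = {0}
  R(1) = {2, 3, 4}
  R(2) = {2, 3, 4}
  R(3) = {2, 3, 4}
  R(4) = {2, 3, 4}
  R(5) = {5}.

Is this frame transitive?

Yes

Transitive: yes — every two-step R-path is closed by a direct edge.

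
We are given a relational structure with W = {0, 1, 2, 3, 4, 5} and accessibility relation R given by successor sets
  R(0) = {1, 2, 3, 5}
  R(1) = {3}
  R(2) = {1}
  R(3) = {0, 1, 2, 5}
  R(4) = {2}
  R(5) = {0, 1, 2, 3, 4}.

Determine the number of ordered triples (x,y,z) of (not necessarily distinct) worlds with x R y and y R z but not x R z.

15

Enumerating: (0,3,0), (0,5,0), (0,5,4), (1,3,0), (1,3,1), (1,3,2), (1,3,5), (2,1,3), (3,0,3), (3,1,3), (3,5,3), (3,5,4), (4,2,1), (5,0,5), (5,3,5).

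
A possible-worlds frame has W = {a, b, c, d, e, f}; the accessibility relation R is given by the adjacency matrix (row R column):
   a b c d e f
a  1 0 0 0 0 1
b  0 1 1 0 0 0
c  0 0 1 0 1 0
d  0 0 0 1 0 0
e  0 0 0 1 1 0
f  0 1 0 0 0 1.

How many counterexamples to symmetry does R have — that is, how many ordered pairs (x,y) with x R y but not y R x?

Enumerating: (a,f), (b,c), (c,e), (e,d), (f,b).

5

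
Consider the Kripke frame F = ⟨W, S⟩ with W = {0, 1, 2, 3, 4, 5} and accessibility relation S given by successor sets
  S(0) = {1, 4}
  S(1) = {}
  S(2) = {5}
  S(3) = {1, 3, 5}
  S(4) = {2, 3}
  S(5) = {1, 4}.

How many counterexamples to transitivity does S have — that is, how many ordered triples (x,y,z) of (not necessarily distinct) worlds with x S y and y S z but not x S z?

10

Enumerating: (0,4,2), (0,4,3), (2,5,1), (2,5,4), (3,5,4), (4,2,5), (4,3,1), (4,3,5), (5,4,2), (5,4,3).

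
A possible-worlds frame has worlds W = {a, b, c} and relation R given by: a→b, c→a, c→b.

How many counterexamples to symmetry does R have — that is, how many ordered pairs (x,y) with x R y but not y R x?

Enumerating: (a,b), (c,a), (c,b).

3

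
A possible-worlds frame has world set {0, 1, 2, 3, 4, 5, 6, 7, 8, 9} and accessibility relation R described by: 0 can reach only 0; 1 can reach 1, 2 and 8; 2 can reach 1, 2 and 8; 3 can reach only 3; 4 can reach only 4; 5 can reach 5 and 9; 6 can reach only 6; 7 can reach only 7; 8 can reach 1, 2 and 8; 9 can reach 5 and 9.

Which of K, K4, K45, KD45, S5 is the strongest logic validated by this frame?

S5

Transitive (axiom 4): yes — every two-step R-path is closed by a direct edge.
Euclidean (axiom 5): yes — any two successors of a common world are R-related.
Serial (axiom D): yes — every world has a successor (e.g. 0 R 0).
Reflexive (axiom T): yes — every world is R-related to itself.
So F validates K, K4, K45, KD45, S5. The strongest is S5.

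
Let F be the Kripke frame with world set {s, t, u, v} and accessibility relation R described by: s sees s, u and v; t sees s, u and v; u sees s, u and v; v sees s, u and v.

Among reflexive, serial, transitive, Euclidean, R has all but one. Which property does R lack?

Reflexive: no — t is not related to itself.
Serial: yes — every world has a successor (e.g. s R s).
Transitive: yes — every two-step R-path is closed by a direct edge.
Euclidean: yes — any two successors of a common world are R-related.
Only reflexive fails.

reflexive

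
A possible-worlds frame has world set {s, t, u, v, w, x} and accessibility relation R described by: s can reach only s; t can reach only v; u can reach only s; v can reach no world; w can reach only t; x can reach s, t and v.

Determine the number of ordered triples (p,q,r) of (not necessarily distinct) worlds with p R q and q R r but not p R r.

1

Enumerating: (w,t,v).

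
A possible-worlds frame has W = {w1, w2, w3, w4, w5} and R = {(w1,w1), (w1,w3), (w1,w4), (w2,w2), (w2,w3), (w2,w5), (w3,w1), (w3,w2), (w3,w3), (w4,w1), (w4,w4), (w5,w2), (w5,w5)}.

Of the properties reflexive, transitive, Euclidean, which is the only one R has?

reflexive

Reflexive: yes — every world is R-related to itself.
Transitive: no — w1 R w3 and w3 R w2, but not w1 R w2.
Euclidean: no — w1 R w3 and w1 R w4, but not w3 R w4.
Only reflexive holds.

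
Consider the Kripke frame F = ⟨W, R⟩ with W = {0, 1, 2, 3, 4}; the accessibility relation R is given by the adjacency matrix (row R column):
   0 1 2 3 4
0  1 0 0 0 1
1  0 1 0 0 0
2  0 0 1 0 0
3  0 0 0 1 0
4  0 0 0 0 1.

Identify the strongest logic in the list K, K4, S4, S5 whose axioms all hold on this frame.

Transitive (axiom 4): yes — every two-step R-path is closed by a direct edge.
Reflexive (axiom T): yes — every world is R-related to itself.
Euclidean (axiom 5): no — 0 R 4 and 0 R 0, but not 4 R 0.
So F validates K, K4, S4; S5 would additionally require R to be Euclidean. The strongest is S4.

S4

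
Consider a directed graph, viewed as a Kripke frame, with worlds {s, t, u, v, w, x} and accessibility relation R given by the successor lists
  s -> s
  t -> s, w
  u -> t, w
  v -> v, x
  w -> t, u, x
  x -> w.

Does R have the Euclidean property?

Euclidean: no — t R s and t R w, but not s R w.

No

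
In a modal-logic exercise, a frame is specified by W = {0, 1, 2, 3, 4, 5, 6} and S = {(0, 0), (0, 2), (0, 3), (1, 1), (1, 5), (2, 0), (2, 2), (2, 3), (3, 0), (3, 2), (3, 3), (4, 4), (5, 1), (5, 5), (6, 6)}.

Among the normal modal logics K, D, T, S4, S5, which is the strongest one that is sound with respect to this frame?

Serial (axiom D): yes — every world has a successor (e.g. 0 S 0).
Reflexive (axiom T): yes — every world is S-related to itself.
Transitive (axiom 4): yes — every two-step S-path is closed by a direct edge.
Euclidean (axiom 5): yes — any two successors of a common world are S-related.
So F validates K, D, T, S4, S5. The strongest is S5.

S5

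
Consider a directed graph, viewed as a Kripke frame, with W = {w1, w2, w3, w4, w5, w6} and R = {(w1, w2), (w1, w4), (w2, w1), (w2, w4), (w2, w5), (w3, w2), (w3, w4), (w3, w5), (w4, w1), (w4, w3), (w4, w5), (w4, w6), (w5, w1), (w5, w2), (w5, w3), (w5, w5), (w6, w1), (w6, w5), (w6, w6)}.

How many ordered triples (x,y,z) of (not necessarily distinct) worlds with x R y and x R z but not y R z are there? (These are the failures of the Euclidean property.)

31

Enumerating: (w1,w2,w2), (w1,w4,w2), (w1,w4,w4), (w2,w1,w1), (w2,w1,w5), (w2,w4,w4), (w2,w5,w4), (w3,w2,w2), (w3,w4,w2), (w3,w4,w4), (w3,w5,w4), (w4,w1,w1), … and 19 more.
Total: 31.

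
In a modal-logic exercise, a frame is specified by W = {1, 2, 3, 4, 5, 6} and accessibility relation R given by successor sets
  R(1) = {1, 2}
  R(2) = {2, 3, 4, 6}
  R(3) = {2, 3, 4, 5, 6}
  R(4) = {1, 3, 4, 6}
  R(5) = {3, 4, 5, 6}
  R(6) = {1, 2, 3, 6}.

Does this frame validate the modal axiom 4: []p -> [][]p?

No

Axiom 4 corresponds to the accessibility relation being transitive.
Transitive: no — 1 R 2 and 2 R 3, but not 1 R 3.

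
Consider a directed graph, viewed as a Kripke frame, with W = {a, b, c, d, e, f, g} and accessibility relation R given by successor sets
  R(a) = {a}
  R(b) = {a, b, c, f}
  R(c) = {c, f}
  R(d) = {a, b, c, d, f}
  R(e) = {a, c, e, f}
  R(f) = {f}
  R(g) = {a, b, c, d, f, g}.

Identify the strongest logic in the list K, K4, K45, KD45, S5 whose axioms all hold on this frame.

Transitive (axiom 4): yes — every two-step R-path is closed by a direct edge.
Euclidean (axiom 5): no — b R a and b R c, but not a R c.
Serial (axiom D): yes — every world has a successor (e.g. a R a).
Reflexive (axiom T): yes — every world is R-related to itself.
So F validates K, K4; K45 would additionally require R to be Euclidean. The strongest is K4.

K4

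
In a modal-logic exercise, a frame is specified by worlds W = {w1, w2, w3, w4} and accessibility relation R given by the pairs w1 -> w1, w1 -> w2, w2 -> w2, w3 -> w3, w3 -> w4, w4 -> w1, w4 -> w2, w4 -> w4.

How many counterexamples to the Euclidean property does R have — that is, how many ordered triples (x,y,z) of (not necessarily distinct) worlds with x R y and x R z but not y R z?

5

Enumerating: (w1,w2,w1), (w3,w4,w3), (w4,w1,w4), (w4,w2,w1), (w4,w2,w4).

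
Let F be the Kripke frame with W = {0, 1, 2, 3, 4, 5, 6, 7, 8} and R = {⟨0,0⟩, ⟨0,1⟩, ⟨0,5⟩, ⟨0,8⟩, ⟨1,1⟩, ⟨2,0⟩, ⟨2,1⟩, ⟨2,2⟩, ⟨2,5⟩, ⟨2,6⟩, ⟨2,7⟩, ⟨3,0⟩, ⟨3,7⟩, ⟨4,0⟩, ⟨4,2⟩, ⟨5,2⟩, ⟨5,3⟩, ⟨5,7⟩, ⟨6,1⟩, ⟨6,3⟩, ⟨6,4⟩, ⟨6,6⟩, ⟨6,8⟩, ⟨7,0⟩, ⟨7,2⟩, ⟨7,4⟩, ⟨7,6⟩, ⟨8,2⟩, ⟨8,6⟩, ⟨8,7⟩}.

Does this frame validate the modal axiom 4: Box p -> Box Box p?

No

The schema 4 characterises exactly the transitive frames.
Transitive: no — 0 R 5 and 5 R 2, but not 0 R 2.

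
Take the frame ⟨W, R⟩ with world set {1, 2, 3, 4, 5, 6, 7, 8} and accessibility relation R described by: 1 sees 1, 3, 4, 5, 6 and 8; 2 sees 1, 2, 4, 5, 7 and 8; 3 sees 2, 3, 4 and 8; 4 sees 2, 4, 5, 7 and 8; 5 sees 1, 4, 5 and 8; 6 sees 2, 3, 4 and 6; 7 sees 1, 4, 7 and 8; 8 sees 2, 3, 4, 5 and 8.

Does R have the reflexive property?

Reflexive: yes — every world is R-related to itself.

Yes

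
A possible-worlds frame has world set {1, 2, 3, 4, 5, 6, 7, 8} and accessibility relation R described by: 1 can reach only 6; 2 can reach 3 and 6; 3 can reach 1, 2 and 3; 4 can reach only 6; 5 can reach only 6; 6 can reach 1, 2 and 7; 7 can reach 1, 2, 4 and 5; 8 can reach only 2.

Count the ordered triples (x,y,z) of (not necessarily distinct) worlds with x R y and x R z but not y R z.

Enumerating: (1,6,6), (2,3,6), (2,6,3), (2,6,6), (3,1,1), (3,1,2), (3,1,3), (3,2,1), (3,2,2), (4,6,6), (5,6,6), (6,1,1), … and 23 more.
Total: 35.

35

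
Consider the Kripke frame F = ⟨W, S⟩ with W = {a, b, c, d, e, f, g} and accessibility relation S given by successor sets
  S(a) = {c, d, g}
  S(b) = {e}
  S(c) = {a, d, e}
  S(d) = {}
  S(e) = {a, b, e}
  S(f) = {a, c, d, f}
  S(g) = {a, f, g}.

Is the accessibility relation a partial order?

No

Reflexive: no — a is not related to itself.
Transitive: no — a S c and c S e, but not a S e.
Antisymmetric: no — a S c and c S a with a ≠ c.
So S is not a partial order.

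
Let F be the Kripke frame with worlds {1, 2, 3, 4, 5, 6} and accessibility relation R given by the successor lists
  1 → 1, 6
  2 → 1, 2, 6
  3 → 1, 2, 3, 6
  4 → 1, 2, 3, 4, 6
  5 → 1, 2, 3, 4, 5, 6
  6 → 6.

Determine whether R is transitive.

Yes

Transitive: yes — every two-step R-path is closed by a direct edge.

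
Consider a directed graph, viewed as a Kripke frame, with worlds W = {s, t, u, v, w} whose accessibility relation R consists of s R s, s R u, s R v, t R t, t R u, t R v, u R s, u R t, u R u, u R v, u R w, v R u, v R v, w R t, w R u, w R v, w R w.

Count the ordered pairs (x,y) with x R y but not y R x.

Enumerating: (s,v), (t,v), (w,t), (w,v).

4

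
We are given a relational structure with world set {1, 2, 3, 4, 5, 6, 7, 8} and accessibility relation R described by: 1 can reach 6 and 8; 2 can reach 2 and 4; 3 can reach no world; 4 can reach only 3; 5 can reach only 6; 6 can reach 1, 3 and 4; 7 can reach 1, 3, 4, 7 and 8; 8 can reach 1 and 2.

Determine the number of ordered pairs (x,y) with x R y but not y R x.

Enumerating: (2,4), (4,3), (5,6), (6,3), (6,4), (7,1), (7,3), (7,4), (7,8), (8,2).

10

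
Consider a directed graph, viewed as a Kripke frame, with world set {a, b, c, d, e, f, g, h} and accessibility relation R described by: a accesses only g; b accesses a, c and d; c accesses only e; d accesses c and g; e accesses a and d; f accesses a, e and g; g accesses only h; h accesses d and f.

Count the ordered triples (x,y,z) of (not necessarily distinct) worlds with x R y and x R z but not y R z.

Enumerating: (a,g,g), (b,a,a), (b,a,c), (b,a,d), (b,c,a), (b,c,c), (b,c,d), (b,d,a), (b,d,d), (c,e,e), (d,c,c), (d,c,g), … and 18 more.
Total: 30.

30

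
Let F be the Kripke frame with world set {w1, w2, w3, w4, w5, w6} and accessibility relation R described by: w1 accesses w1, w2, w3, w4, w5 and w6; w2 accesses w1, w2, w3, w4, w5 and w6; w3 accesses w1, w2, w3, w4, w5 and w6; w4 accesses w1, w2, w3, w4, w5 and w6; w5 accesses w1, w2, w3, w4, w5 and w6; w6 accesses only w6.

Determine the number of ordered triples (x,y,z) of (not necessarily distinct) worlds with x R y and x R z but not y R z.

Enumerating: (w1,w6,w1), (w1,w6,w2), (w1,w6,w3), (w1,w6,w4), (w1,w6,w5), (w2,w6,w1), (w2,w6,w2), (w2,w6,w3), (w2,w6,w4), (w2,w6,w5), (w3,w6,w1), (w3,w6,w2), … and 13 more.
Total: 25.

25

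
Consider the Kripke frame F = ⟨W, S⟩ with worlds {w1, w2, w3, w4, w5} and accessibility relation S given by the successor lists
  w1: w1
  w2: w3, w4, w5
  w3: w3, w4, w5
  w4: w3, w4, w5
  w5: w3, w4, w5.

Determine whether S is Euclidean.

Yes

Euclidean: yes — any two successors of a common world are S-related.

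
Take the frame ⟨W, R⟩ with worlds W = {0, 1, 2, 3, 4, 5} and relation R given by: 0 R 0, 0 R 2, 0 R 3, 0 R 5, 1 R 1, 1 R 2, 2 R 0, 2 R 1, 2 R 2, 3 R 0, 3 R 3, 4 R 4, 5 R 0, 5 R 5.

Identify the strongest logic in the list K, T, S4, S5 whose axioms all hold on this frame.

T

Reflexive (axiom T): yes — every world is R-related to itself.
Transitive (axiom 4): no — 0 R 2 and 2 R 1, but not 0 R 1.
Euclidean (axiom 5): no — 0 R 2 and 0 R 3, but not 2 R 3.
So F validates K, T; S4 would additionally require R to be transitive. The strongest is T.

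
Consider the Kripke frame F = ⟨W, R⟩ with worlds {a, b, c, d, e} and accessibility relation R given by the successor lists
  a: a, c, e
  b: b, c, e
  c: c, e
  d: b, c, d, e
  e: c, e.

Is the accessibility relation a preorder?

Reflexive: yes — every world is R-related to itself.
Transitive: yes — every two-step R-path is closed by a direct edge.
So R is a preorder.

Yes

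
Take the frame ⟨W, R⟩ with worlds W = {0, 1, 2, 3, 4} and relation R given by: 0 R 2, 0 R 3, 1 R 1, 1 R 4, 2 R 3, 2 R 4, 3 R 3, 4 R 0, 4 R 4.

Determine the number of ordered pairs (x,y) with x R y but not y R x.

Enumerating: (0,2), (0,3), (1,4), (2,3), (2,4), (4,0).

6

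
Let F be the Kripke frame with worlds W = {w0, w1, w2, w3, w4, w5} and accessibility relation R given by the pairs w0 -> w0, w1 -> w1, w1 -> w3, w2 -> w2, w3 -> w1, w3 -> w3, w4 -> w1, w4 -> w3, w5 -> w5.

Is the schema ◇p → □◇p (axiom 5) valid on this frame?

Yes

The schema 5 characterises exactly the Euclidean frames.
Euclidean: yes — any two successors of a common world are R-related.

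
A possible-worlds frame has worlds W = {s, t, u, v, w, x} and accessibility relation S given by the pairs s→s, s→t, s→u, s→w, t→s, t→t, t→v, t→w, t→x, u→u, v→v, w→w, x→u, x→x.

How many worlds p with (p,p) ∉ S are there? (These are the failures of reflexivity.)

S is reflexive; there are no such worlds.

0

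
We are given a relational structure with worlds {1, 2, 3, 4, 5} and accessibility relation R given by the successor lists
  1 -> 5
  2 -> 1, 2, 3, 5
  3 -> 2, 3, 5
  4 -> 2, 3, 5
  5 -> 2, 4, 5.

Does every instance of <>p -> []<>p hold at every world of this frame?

No

Axiom 5 corresponds to the accessibility relation being Euclidean.
Euclidean: no — 2 R 1 and 2 R 3, but not 1 R 3.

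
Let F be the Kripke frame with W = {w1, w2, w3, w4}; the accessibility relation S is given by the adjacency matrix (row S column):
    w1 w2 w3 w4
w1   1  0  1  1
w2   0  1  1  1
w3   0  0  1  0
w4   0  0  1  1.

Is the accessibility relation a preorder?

Reflexive: yes — every world is S-related to itself.
Transitive: yes — every two-step S-path is closed by a direct edge.
So S is a preorder.

Yes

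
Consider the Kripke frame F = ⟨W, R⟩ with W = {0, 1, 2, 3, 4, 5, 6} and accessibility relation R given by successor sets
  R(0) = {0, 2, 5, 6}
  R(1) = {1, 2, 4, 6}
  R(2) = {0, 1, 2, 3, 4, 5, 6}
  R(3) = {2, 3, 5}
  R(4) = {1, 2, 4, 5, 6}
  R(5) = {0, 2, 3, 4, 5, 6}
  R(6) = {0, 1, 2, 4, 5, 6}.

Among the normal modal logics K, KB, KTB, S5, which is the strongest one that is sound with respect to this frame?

KTB

Symmetric (axiom B): yes — every pair in R has its reverse in R.
Reflexive (axiom T): yes — every world is R-related to itself.
Euclidean (axiom 5): no — 2 R 0 and 2 R 1, but not 0 R 1.
So F validates K, KB, KTB; S5 would additionally require R to be Euclidean. The strongest is KTB.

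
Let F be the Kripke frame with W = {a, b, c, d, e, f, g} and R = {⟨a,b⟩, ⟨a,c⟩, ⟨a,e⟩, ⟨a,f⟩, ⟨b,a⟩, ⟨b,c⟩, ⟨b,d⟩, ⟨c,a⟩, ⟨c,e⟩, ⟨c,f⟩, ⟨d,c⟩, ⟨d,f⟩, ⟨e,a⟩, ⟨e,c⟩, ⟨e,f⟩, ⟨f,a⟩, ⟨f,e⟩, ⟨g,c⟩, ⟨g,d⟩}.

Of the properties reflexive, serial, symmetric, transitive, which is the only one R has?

Reflexive: no — a is not related to itself.
Serial: yes — every world has a successor (e.g. a R b).
Symmetric: no — b R c but not c R b.
Transitive: no — a R b and b R d, but not a R d.
Only serial holds.

serial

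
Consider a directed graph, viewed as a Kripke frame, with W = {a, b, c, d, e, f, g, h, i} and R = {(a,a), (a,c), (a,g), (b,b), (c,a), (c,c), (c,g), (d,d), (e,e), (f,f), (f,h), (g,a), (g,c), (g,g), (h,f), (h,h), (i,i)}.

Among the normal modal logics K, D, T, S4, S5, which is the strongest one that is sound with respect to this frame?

S5

Serial (axiom D): yes — every world has a successor (e.g. a R a).
Reflexive (axiom T): yes — every world is R-related to itself.
Transitive (axiom 4): yes — every two-step R-path is closed by a direct edge.
Euclidean (axiom 5): yes — any two successors of a common world are R-related.
So F validates K, D, T, S4, S5. The strongest is S5.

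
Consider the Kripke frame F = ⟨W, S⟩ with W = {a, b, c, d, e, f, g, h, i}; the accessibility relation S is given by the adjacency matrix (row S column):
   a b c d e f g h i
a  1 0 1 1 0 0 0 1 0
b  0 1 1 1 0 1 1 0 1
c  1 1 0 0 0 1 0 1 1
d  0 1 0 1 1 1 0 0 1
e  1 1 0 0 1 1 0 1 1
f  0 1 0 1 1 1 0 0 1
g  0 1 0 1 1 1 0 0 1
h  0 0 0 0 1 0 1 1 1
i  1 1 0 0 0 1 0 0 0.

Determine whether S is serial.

Yes

Serial: yes — every world has a successor (e.g. a S a).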